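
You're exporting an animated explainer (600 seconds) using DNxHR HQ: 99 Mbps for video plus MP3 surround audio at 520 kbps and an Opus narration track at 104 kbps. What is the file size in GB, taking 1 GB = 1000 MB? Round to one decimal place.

Audio total: 520 + 104 = 624 kbps = 0.624 Mbps.
Total bitrate: 99 + 0.624 = 99.624 Mbps.
Stream data: 99.624 Mbps × 600 s = 59774.4 Mb.
59,774 Mb ÷ 8 = 7,472 MB → 7.472 GB.

7.5 GB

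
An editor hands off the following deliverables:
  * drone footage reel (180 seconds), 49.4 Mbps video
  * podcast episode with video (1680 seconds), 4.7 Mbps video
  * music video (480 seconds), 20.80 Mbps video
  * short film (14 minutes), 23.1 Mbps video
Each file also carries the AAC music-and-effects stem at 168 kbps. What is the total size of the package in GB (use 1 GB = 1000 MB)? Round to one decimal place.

Audio: 168 kbps = 0.168 Mbps.
drone footage reel: 49.568 Mbps × 180 s = 8922.2 Mb
podcast episode with video: 4.868 Mbps × 1680 s = 8178.2 Mb
music video: 20.968 Mbps × 480 s = 10064.6 Mb
short film: 23.268 Mbps × 840 s = 19545.1 Mb
Total: 46710.2 Mb = 5838.8 MB.
= 5.839 GB.

5.8 GB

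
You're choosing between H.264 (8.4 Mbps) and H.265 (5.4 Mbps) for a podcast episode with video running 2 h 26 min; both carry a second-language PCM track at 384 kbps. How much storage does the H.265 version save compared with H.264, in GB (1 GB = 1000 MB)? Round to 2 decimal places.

2 h 26 min = 146 min = 8760 s
Audio: 384 kbps = 0.384 Mbps.
H.264: 8.784 Mbps × 8760 s = 76947.8 Mb = 9.618 GB.
H.265: 5.784 Mbps × 8760 s = 50667.8 Mb = 6.333 GB.
Saving: 9.618 − 6.333 = 3.285 GB.

3.29 GB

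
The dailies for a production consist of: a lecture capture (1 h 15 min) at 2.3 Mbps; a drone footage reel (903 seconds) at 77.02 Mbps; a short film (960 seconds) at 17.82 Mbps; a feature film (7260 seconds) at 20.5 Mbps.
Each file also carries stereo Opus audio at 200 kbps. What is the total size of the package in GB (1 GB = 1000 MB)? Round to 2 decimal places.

31.07 GB

Audio: 200 kbps = 0.200 Mbps.
lecture capture: 2.500 Mbps × 4500 s = 11250.0 Mb
drone footage reel: 77.220 Mbps × 903 s = 69729.7 Mb
short film: 18.020 Mbps × 960 s = 17299.2 Mb
feature film: 20.700 Mbps × 7260 s = 150282.0 Mb
Total: 248560.9 Mb = 31070.1 MB.
= 31.07 GB.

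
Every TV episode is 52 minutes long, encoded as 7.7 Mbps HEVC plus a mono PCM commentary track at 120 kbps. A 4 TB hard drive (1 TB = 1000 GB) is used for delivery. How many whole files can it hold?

1311

52 min = 3120 s
Audio: 120 kbps = 0.120 Mbps.
Total bitrate: 7.820 Mbps.
Per item: 7.820 Mbps × 3120 s = 24,398 Mb = 3,050 MB.
Capacity: 4 TB = 32,000,000 Mb; 1311.56 items → 1311 complete.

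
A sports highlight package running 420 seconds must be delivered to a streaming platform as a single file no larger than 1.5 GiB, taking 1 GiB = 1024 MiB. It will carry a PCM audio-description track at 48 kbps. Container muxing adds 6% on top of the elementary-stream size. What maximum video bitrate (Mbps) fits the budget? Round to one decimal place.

28.9 Mbps

Budget: 1.5 GiB = 12884.9 Mb.
Stream payload after overhead: 12884.9 / 1.06 = 12155.6 Mb.
Total bitrate budget: 12155.6 Mb / 420 s = 28.942 Mbps.
Audio: 48 kbps = 0.048 Mbps.
Video: 28.942 − 0.048 = 28.894 Mbps.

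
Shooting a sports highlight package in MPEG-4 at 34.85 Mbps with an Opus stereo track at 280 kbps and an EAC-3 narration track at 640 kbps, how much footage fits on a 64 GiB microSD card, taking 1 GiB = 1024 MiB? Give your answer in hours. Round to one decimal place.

4.3 hours

Audio total: 280 + 640 = 920 kbps = 0.920 Mbps.
Total bitrate: 34.85 + 0.920 = 35.770 Mbps.
Capacity: 64 GiB = 549,756 Mb.
Recording time: 549,756 / 35.770 = 15,369 s ≈ 4.27 hours.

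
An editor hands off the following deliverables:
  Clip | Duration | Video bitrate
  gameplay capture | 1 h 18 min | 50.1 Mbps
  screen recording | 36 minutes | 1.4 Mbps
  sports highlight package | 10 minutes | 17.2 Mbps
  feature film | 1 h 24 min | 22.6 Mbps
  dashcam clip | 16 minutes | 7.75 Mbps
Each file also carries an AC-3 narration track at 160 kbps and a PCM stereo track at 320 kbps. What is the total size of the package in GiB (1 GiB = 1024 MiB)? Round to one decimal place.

Audio total: 160 + 320 = 480 kbps = 0.480 Mbps.
gameplay capture: 50.580 Mbps × 4680 s = 236714.4 Mb
screen recording: 1.880 Mbps × 2160 s = 4060.8 Mb
sports highlight package: 17.680 Mbps × 600 s = 10608.0 Mb
feature film: 23.080 Mbps × 5040 s = 116323.2 Mb
dashcam clip: 8.230 Mbps × 960 s = 7900.8 Mb
Total: 375607.2 Mb = 46950.9 MB.
= 43.73 GiB.

43.7 GiB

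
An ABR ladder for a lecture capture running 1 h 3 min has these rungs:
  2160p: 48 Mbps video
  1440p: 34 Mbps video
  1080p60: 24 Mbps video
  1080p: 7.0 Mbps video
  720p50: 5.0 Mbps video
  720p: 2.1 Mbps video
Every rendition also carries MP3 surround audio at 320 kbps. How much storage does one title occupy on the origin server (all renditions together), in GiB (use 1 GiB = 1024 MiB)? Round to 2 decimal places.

53.69 GiB

1 h 3 min = 63 min = 3780 s
Audio: 320 kbps = 0.320 Mbps.
Sum of rendition bitrates: (48+0.320) + (34+0.320) + (24+0.320) + (7.0+0.320) + (5.0+0.320) + (2.1+0.320) = 122.020 Mbps.
× 3780 s = 461,236 Mb = 57,654 MB = 53.69 GiB.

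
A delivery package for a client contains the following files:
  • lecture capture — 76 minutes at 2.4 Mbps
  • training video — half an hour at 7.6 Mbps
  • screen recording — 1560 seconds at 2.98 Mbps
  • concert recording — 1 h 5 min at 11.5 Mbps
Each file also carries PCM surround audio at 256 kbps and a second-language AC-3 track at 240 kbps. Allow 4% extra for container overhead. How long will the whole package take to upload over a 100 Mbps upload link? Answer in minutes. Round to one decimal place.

13.9 minutes

Audio total: 256 + 240 = 496 kbps = 0.496 Mbps.
lecture capture: 2.896 Mbps × 4560 s × 1.04 = 13734.0 Mb
training video: 8.096 Mbps × 1800 s × 1.04 = 15155.7 Mb
screen recording: 3.476 Mbps × 1560 s × 1.04 = 5639.5 Mb
concert recording: 11.996 Mbps × 3900 s × 1.04 = 48655.8 Mb
Total: 83184.9 Mb = 10398.1 MB.
At 100 Mbps: 83184.9 / 100 = 832 s ≈ 13.9 minutes.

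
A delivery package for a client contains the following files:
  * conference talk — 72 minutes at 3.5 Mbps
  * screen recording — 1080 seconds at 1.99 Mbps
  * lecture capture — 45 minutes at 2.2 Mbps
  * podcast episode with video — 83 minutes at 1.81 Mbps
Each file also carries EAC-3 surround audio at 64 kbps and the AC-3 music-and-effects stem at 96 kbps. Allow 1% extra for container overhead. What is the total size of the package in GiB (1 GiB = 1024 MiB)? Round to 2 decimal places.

4.03 GiB

Audio total: 64 + 96 = 160 kbps = 0.160 Mbps.
conference talk: 3.660 Mbps × 4320 s × 1.01 = 15969.3 Mb
screen recording: 2.150 Mbps × 1080 s × 1.01 = 2345.2 Mb
lecture capture: 2.360 Mbps × 2700 s × 1.01 = 6435.7 Mb
podcast episode with video: 1.970 Mbps × 4980 s × 1.01 = 9908.7 Mb
Total: 34659.0 Mb = 4332.4 MB.
= 4.035 GiB.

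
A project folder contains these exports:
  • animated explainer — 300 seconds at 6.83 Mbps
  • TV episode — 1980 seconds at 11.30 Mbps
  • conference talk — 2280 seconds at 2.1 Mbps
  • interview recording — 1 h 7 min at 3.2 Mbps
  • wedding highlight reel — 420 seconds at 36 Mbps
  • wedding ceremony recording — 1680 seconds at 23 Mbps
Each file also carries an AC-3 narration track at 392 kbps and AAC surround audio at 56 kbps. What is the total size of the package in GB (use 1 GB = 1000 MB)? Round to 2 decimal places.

12.58 GB

Audio total: 392 + 56 = 448 kbps = 0.448 Mbps.
animated explainer: 7.278 Mbps × 300 s = 2183.4 Mb
TV episode: 11.748 Mbps × 1980 s = 23261.0 Mb
conference talk: 2.548 Mbps × 2280 s = 5809.4 Mb
interview recording: 3.648 Mbps × 4020 s = 14665.0 Mb
wedding highlight reel: 36.448 Mbps × 420 s = 15308.2 Mb
wedding ceremony recording: 23.448 Mbps × 1680 s = 39392.6 Mb
Total: 100619.6 Mb = 12577.5 MB.
= 12.58 GB.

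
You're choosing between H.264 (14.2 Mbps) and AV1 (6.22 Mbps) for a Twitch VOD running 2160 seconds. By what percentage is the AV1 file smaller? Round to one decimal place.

56.2%

H.264: 14.200 Mbps × 2160 s = 30672.0 Mb = 3.834 GB.
AV1: 6.220 Mbps × 2160 s = 13435.2 Mb = 1.679 GB.
Reduction: (1 − 1.679/3.834) × 100 = 56.20%.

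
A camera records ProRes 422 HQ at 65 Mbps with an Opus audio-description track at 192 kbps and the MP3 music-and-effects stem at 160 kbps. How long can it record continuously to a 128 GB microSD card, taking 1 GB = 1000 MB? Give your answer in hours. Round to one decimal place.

Audio total: 192 + 160 = 352 kbps = 0.352 Mbps.
Total bitrate: 65 + 0.352 = 65.352 Mbps.
Capacity: 128 GB = 1,024,000 Mb.
Recording time: 1,024,000 / 65.352 = 15,669 s ≈ 4.35 hours.

4.4 hours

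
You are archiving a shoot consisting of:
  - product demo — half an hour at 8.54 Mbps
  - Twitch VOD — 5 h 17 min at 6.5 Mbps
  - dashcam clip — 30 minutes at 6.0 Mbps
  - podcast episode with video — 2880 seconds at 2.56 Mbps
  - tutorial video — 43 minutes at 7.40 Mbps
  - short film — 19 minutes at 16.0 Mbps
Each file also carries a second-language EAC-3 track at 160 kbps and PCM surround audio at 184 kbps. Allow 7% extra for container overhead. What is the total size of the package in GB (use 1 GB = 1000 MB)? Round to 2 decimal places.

27.36 GB

Audio total: 160 + 184 = 344 kbps = 0.344 Mbps.
product demo: 8.884 Mbps × 1800 s × 1.07 = 17110.6 Mb
Twitch VOD: 6.844 Mbps × 19020 s × 1.07 = 139285.0 Mb
dashcam clip: 6.344 Mbps × 1800 s × 1.07 = 12218.5 Mb
podcast episode with video: 2.904 Mbps × 2880 s × 1.07 = 8949.0 Mb
tutorial video: 7.744 Mbps × 2580 s × 1.07 = 21378.1 Mb
short film: 16.344 Mbps × 1140 s × 1.07 = 19936.4 Mb
Total: 218877.6 Mb = 27359.7 MB.
= 27.36 GB.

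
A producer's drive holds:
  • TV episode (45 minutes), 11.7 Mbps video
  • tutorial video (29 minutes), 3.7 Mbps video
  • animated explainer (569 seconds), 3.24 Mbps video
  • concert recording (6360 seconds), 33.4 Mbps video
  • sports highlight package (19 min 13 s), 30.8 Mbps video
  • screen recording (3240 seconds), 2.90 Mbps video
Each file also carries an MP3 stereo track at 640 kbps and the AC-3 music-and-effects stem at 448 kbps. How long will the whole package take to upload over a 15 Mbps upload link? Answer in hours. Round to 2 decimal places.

Audio total: 640 + 448 = 1088 kbps = 1.088 Mbps.
TV episode: 12.788 Mbps × 2700 s = 34527.6 Mb
tutorial video: 4.788 Mbps × 1740 s = 8331.1 Mb
animated explainer: 4.328 Mbps × 569 s = 2462.6 Mb
concert recording: 34.488 Mbps × 6360 s = 219343.7 Mb
sports highlight package: 31.888 Mbps × 1153 s = 36766.9 Mb
screen recording: 3.988 Mbps × 3240 s = 12921.1 Mb
Total: 314353.0 Mb = 39294.1 MB.
At 15 Mbps: 314353.0 / 15 = 20957 s ≈ 5.82 hours.

5.82 hours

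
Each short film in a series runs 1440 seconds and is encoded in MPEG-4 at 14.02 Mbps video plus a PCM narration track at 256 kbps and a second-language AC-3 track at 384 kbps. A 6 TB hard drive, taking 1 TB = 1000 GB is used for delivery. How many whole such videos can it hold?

Audio total: 256 + 384 = 640 kbps = 0.640 Mbps.
Total bitrate: 14.660 Mbps.
Per item: 14.660 Mbps × 1440 s = 21,110 Mb = 2,639 MB.
Capacity: 6 TB = 48,000,000 Mb; 2273.76 items → 2273 complete.

2273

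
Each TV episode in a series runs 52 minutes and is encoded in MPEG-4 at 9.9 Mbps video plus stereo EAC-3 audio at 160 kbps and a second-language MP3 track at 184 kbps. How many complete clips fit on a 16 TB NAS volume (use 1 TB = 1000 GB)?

52 min = 3120 s
Audio total: 160 + 184 = 344 kbps = 0.344 Mbps.
Total bitrate: 10.244 Mbps.
Per item: 10.244 Mbps × 3120 s = 31,961 Mb = 3,995 MB.
Capacity: 16 TB = 128,000,000 Mb; 4004.85 items → 4004 complete.

4004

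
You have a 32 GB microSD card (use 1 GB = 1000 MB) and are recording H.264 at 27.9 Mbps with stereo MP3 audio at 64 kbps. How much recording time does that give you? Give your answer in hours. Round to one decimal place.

Audio: 64 kbps = 0.064 Mbps.
Total bitrate: 27.9 + 0.064 = 27.964 Mbps.
Capacity: 32 GB = 256,000 Mb.
Recording time: 256,000 / 27.964 = 9,155 s ≈ 2.54 hours.

2.5 hours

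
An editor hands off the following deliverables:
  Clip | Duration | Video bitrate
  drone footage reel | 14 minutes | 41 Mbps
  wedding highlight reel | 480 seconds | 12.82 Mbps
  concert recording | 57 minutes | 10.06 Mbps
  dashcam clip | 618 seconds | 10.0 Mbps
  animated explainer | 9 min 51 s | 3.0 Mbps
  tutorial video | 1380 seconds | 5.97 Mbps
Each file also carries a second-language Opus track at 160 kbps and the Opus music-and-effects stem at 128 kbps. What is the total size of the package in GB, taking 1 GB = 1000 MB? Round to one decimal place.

Audio total: 160 + 128 = 288 kbps = 0.288 Mbps.
drone footage reel: 41.288 Mbps × 840 s = 34681.9 Mb
wedding highlight reel: 13.108 Mbps × 480 s = 6291.8 Mb
concert recording: 10.348 Mbps × 3420 s = 35390.2 Mb
dashcam clip: 10.288 Mbps × 618 s = 6358.0 Mb
animated explainer: 3.288 Mbps × 591 s = 1943.2 Mb
tutorial video: 6.258 Mbps × 1380 s = 8636.0 Mb
Total: 93301.2 Mb = 11662.6 MB.
= 11.66 GB.

11.7 GB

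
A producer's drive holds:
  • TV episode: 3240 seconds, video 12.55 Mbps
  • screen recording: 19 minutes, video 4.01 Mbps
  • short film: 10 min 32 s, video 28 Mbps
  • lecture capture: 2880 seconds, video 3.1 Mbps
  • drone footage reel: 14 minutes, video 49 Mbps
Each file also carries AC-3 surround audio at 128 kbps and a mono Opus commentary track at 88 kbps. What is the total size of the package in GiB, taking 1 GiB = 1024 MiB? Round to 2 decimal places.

Audio total: 128 + 88 = 216 kbps = 0.216 Mbps.
TV episode: 12.766 Mbps × 3240 s = 41361.8 Mb
screen recording: 4.226 Mbps × 1140 s = 4817.6 Mb
short film: 28.216 Mbps × 632 s = 17832.5 Mb
lecture capture: 3.316 Mbps × 2880 s = 9550.1 Mb
drone footage reel: 49.216 Mbps × 840 s = 41341.4 Mb
Total: 114903.5 Mb = 14362.9 MB.
= 13.38 GiB.

13.38 GiB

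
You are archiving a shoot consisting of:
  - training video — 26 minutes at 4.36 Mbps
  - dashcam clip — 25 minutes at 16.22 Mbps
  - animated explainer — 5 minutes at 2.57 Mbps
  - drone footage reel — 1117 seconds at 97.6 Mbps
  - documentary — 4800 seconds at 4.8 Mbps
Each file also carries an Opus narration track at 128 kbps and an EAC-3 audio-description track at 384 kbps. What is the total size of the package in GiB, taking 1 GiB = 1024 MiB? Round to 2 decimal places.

Audio total: 128 + 384 = 512 kbps = 0.512 Mbps.
training video: 4.872 Mbps × 1560 s = 7600.3 Mb
dashcam clip: 16.732 Mbps × 1500 s = 25098.0 Mb
animated explainer: 3.082 Mbps × 300 s = 924.6 Mb
drone footage reel: 98.112 Mbps × 1117 s = 109591.1 Mb
documentary: 5.312 Mbps × 4800 s = 25497.6 Mb
Total: 168711.6 Mb = 21089.0 MB.
= 19.64 GiB.

19.64 GiB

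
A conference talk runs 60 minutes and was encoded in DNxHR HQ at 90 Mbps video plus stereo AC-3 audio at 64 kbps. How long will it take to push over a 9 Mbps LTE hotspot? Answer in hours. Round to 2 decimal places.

10.01 hours

60 min = 3600 s
Audio: 64 kbps = 0.064 Mbps.
Total bitrate: 90.064 Mbps.
File: 90.064 Mbps × 3600 s = 324230.4 Mb.
At 9 Mbps: 324230.4 / 9 = 36025.6 s ≈ 10 hours.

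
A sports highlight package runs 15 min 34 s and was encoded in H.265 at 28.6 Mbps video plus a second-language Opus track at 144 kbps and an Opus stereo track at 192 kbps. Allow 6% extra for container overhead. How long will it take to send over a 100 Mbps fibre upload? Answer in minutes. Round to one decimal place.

15 min 34 s = 934 s
Audio total: 144 + 192 = 336 kbps = 0.336 Mbps.
Total bitrate: 28.936 Mbps.
File: 28.936 Mbps × 934 s = 27026.2 Mb.
With 6% container overhead: ×1.06. → 28647.8 Mb.
At 100 Mbps: 28647.8 / 100 = 286.5 s ≈ 4.77 minutes.

4.8 minutes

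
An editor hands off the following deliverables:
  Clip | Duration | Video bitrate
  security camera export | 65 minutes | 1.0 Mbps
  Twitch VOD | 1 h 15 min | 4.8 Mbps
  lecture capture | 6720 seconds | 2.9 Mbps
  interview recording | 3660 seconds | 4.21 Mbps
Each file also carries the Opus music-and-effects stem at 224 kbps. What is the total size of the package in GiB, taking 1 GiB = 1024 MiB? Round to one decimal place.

Audio: 224 kbps = 0.224 Mbps.
security camera export: 1.224 Mbps × 3900 s = 4773.6 Mb
Twitch VOD: 5.024 Mbps × 4500 s = 22608.0 Mb
lecture capture: 3.124 Mbps × 6720 s = 20993.3 Mb
interview recording: 4.434 Mbps × 3660 s = 16228.4 Mb
Total: 64603.3 Mb = 8075.4 MB.
= 7.521 GiB.

7.5 GiB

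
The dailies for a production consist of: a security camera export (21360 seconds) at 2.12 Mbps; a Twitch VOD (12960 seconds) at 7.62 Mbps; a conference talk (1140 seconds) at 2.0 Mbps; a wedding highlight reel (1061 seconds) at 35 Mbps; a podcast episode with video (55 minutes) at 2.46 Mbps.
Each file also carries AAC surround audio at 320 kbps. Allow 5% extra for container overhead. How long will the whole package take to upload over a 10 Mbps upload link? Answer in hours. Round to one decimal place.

Audio: 320 kbps = 0.320 Mbps.
security camera export: 2.440 Mbps × 21360 s × 1.05 = 54724.3 Mb
Twitch VOD: 7.940 Mbps × 12960 s × 1.05 = 108047.5 Mb
conference talk: 2.320 Mbps × 1140 s × 1.05 = 2777.0 Mb
wedding highlight reel: 35.320 Mbps × 1061 s × 1.05 = 39348.2 Mb
podcast episode with video: 2.780 Mbps × 3300 s × 1.05 = 9632.7 Mb
Total: 214529.8 Mb = 26816.2 MB.
At 10 Mbps: 214529.8 / 10 = 21453 s ≈ 5.96 hours.

6.0 hours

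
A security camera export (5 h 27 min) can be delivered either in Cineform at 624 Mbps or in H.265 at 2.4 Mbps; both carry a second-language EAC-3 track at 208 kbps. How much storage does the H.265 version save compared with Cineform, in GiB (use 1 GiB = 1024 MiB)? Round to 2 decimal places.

5 h 27 min = 327 min = 19620 s
Audio: 208 kbps = 0.208 Mbps.
Cineform: 624.208 Mbps × 19620 s = 12246961.0 Mb = 1425.734 GiB.
H.265: 2.608 Mbps × 19620 s = 51169.0 Mb = 5.957 GiB.
Saving: 1425.734 − 5.957 = 1419.777 GiB.

1419.78 GiB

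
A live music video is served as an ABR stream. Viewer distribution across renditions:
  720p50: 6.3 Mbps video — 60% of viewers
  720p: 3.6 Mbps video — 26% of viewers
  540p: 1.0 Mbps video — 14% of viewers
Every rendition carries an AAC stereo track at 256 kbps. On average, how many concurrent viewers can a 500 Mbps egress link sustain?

97

Audio: 256 kbps = 0.256 Mbps.
Average per-viewer bitrate: 0.60×6.556 + 0.26×3.856 + 0.14×1.256 = 5.112 Mbps.
500 Mbps = 500.0 Mbps; 500.0 / 5.112 = 97.81 → 97.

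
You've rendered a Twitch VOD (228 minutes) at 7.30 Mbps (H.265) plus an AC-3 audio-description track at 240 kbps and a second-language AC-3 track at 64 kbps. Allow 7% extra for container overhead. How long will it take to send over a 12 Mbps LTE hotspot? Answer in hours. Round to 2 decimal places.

228 min = 13680 s
Audio total: 240 + 64 = 304 kbps = 0.304 Mbps.
Total bitrate: 7.604 Mbps.
File: 7.604 Mbps × 13680 s = 104022.7 Mb.
With 7% container overhead: ×1.07. → 111304.3 Mb.
At 12 Mbps: 111304.3 / 12 = 9275.4 s ≈ 2.58 hours.

2.58 hours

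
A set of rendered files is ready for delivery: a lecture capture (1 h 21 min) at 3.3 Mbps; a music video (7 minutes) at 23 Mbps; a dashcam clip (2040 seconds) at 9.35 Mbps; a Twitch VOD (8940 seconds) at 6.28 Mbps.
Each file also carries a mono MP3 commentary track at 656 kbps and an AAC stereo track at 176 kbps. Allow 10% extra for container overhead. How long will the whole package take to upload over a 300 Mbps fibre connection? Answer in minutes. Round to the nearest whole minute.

Audio total: 656 + 176 = 832 kbps = 0.832 Mbps.
lecture capture: 4.132 Mbps × 4860 s × 1.10 = 22089.7 Mb
music video: 23.832 Mbps × 420 s × 1.10 = 11010.4 Mb
dashcam clip: 10.182 Mbps × 2040 s × 1.10 = 22848.4 Mb
Twitch VOD: 7.112 Mbps × 8940 s × 1.10 = 69939.4 Mb
Total: 125887.9 Mb = 15736.0 MB.
At 300 Mbps: 125887.9 / 300 = 420 s ≈ 6.99 minutes.

7 minutes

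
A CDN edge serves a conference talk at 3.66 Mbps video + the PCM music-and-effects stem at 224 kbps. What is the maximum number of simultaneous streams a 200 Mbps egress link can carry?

Audio: 224 kbps = 0.224 Mbps.
Per-viewer media rate: 3.884 Mbps.
200 Mbps = 200.0 Mbps; 200.0 / 3.884 = 51.49 → 51 viewers.

51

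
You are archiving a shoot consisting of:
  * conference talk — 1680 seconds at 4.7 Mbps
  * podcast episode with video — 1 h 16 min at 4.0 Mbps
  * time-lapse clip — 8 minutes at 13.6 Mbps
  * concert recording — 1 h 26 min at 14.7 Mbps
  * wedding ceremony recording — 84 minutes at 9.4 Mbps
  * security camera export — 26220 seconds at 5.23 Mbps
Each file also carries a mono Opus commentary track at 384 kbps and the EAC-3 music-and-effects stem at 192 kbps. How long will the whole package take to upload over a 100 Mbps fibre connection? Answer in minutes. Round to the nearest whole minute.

Audio total: 384 + 192 = 576 kbps = 0.576 Mbps.
conference talk: 5.276 Mbps × 1680 s = 8863.7 Mb
podcast episode with video: 4.576 Mbps × 4560 s = 20866.6 Mb
time-lapse clip: 14.176 Mbps × 480 s = 6804.5 Mb
concert recording: 15.276 Mbps × 5160 s = 78824.2 Mb
wedding ceremony recording: 9.976 Mbps × 5040 s = 50279.0 Mb
security camera export: 5.806 Mbps × 26220 s = 152233.3 Mb
Total: 317871.2 Mb = 39733.9 MB.
At 100 Mbps: 317871.2 / 100 = 3179 s ≈ 53 minutes.

53 minutes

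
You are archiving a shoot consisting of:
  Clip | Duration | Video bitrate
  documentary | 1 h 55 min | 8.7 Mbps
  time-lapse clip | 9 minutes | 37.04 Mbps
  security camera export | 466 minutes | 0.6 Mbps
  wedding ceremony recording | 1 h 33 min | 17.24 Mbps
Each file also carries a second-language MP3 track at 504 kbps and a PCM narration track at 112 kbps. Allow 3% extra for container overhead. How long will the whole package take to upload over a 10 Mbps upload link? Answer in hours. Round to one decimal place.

6.2 hours

Audio total: 504 + 112 = 616 kbps = 0.616 Mbps.
documentary: 9.316 Mbps × 6900 s × 1.03 = 66208.8 Mb
time-lapse clip: 37.656 Mbps × 540 s × 1.03 = 20944.3 Mb
security camera export: 1.216 Mbps × 27960 s × 1.03 = 35019.3 Mb
wedding ceremony recording: 17.856 Mbps × 5580 s × 1.03 = 102625.6 Mb
Total: 224798.0 Mb = 28099.7 MB.
At 10 Mbps: 224798.0 / 10 = 22480 s ≈ 6.24 hours.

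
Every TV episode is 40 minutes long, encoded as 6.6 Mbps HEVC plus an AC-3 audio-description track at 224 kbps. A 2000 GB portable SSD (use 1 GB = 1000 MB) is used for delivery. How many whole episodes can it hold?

40 min = 2400 s
Audio: 224 kbps = 0.224 Mbps.
Total bitrate: 6.824 Mbps.
Per item: 6.824 Mbps × 2400 s = 16,378 Mb = 2,047 MB.
Capacity: 2000 GB = 16,000,000 Mb; 976.94 items → 976 complete.

976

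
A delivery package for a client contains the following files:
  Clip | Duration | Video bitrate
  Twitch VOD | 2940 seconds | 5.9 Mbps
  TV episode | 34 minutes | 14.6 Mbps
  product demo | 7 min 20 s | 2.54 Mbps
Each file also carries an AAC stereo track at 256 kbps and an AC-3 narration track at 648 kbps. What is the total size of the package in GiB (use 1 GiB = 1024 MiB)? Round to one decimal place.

Audio total: 256 + 648 = 904 kbps = 0.904 Mbps.
Twitch VOD: 6.804 Mbps × 2940 s = 20003.8 Mb
TV episode: 15.504 Mbps × 2040 s = 31628.2 Mb
product demo: 3.444 Mbps × 440 s = 1515.4 Mb
Total: 53147.3 Mb = 6643.4 MB.
= 6.187 GiB.

6.2 GiB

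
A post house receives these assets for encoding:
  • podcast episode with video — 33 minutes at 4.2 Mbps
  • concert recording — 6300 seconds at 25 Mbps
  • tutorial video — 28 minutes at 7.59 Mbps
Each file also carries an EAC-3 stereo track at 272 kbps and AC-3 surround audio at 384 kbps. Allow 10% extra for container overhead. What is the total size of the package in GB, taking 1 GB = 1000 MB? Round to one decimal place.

Audio total: 272 + 384 = 656 kbps = 0.656 Mbps.
podcast episode with video: 4.856 Mbps × 1980 s × 1.10 = 10576.4 Mb
concert recording: 25.656 Mbps × 6300 s × 1.10 = 177796.1 Mb
tutorial video: 8.246 Mbps × 1680 s × 1.10 = 15238.6 Mb
Total: 203611.1 Mb = 25451.4 MB.
= 25.45 GB.

25.5 GB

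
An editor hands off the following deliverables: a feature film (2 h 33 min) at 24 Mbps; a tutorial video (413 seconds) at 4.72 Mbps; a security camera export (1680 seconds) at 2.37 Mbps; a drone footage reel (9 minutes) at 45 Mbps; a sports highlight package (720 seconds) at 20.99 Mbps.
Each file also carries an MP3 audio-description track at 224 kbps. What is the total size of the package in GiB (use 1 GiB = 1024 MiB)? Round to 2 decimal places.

31.25 GiB

Audio: 224 kbps = 0.224 Mbps.
feature film: 24.224 Mbps × 9180 s = 222376.3 Mb
tutorial video: 4.944 Mbps × 413 s = 2041.9 Mb
security camera export: 2.594 Mbps × 1680 s = 4357.9 Mb
drone footage reel: 45.224 Mbps × 540 s = 24421.0 Mb
sports highlight package: 21.214 Mbps × 720 s = 15274.1 Mb
Total: 268471.2 Mb = 33558.9 MB.
= 31.25 GiB.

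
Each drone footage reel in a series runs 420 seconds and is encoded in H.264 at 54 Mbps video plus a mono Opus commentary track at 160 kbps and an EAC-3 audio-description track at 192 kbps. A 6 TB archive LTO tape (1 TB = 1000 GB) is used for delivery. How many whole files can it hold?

Audio total: 160 + 192 = 352 kbps = 0.352 Mbps.
Total bitrate: 54.352 Mbps.
Per item: 54.352 Mbps × 420 s = 22,828 Mb = 2,853 MB.
Capacity: 6 TB = 48,000,000 Mb; 2102.70 items → 2102 complete.

2102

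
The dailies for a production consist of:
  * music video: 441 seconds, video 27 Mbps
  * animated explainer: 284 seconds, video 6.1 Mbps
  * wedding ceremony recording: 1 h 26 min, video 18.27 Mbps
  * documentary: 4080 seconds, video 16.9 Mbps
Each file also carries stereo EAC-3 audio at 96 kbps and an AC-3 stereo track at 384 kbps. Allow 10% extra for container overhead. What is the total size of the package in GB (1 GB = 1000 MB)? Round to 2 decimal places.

24.98 GB

Audio total: 96 + 384 = 480 kbps = 0.480 Mbps.
music video: 27.480 Mbps × 441 s × 1.10 = 13330.5 Mb
animated explainer: 6.580 Mbps × 284 s × 1.10 = 2055.6 Mb
wedding ceremony recording: 18.750 Mbps × 5160 s × 1.10 = 106425.0 Mb
documentary: 17.380 Mbps × 4080 s × 1.10 = 78001.4 Mb
Total: 199812.6 Mb = 24976.6 MB.
= 24.98 GB.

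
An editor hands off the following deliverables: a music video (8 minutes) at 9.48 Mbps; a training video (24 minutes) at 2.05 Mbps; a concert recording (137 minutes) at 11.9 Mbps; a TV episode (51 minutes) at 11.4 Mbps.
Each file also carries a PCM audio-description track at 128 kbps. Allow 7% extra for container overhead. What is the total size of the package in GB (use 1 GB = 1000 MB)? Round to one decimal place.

Audio: 128 kbps = 0.128 Mbps.
music video: 9.608 Mbps × 480 s × 1.07 = 4934.7 Mb
training video: 2.178 Mbps × 1440 s × 1.07 = 3355.9 Mb
concert recording: 12.028 Mbps × 8220 s × 1.07 = 105791.1 Mb
TV episode: 11.528 Mbps × 3060 s × 1.07 = 37745.0 Mb
Total: 151826.6 Mb = 18978.3 MB.
= 18.98 GB.

19.0 GB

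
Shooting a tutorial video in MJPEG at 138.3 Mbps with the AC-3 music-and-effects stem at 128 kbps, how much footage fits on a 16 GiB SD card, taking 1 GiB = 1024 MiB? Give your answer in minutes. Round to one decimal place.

Audio: 128 kbps = 0.128 Mbps.
Total bitrate: 138.3 + 0.128 = 138.428 Mbps.
Capacity: 16 GiB = 137,439 Mb.
Recording time: 137,439 / 138.428 = 992.9 s ≈ 16.5 minutes.

16.5 minutes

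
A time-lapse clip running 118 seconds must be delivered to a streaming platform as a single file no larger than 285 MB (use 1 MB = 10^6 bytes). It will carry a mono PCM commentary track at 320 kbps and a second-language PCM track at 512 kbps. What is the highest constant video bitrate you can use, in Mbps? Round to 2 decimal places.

Budget: 285 MB = 2280.0 Mb.
Total bitrate budget: 2280.0 Mb / 118 s = 19.322 Mbps.
Audio total: 320 + 512 = 832 kbps = 0.832 Mbps.
Video: 19.322 − 0.832 = 18.490 Mbps.

18.49 Mbps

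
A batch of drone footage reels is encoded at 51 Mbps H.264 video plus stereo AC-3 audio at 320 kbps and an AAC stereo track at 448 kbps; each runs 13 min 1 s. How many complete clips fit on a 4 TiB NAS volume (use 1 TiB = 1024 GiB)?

13 min 1 s = 781 s
Audio total: 320 + 448 = 768 kbps = 0.768 Mbps.
Total bitrate: 51.768 Mbps.
Per item: 51.768 Mbps × 781 s = 40,431 Mb = 5,054 MB.
Capacity: 4 TiB = 35,184,372 Mb; 870.24 items → 870 complete.

870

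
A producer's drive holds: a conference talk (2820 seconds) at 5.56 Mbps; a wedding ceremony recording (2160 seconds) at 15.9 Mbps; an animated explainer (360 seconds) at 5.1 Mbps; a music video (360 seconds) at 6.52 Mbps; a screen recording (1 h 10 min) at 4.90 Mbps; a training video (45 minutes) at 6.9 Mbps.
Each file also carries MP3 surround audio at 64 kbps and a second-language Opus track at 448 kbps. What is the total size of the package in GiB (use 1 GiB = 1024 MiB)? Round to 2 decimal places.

Audio total: 64 + 448 = 512 kbps = 0.512 Mbps.
conference talk: 6.072 Mbps × 2820 s = 17123.0 Mb
wedding ceremony recording: 16.412 Mbps × 2160 s = 35449.9 Mb
animated explainer: 5.612 Mbps × 360 s = 2020.3 Mb
music video: 7.032 Mbps × 360 s = 2531.5 Mb
screen recording: 5.412 Mbps × 4200 s = 22730.4 Mb
training video: 7.412 Mbps × 2700 s = 20012.4 Mb
Total: 99867.6 Mb = 12483.5 MB.
= 11.63 GiB.

11.63 GiB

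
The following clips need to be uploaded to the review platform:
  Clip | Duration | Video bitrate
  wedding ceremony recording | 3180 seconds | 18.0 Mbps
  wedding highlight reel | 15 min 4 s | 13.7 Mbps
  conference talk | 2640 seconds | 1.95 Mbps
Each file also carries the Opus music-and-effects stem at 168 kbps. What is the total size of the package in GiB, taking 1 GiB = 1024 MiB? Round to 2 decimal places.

Audio: 168 kbps = 0.168 Mbps.
wedding ceremony recording: 18.168 Mbps × 3180 s = 57774.2 Mb
wedding highlight reel: 13.868 Mbps × 904 s = 12536.7 Mb
conference talk: 2.118 Mbps × 2640 s = 5591.5 Mb
Total: 75902.4 Mb = 9487.8 MB.
= 8.836 GiB.

8.84 GiB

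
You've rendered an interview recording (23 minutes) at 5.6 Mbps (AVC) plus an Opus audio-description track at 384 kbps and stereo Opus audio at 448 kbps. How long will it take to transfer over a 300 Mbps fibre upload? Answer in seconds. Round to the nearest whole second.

23 min = 1380 s
Audio total: 384 + 448 = 832 kbps = 0.832 Mbps.
Total bitrate: 6.432 Mbps.
File: 6.432 Mbps × 1380 s = 8876.2 Mb.
At 300 Mbps: 8876.2 / 300 = 29.6 s ≈ 29.6 seconds.

30 seconds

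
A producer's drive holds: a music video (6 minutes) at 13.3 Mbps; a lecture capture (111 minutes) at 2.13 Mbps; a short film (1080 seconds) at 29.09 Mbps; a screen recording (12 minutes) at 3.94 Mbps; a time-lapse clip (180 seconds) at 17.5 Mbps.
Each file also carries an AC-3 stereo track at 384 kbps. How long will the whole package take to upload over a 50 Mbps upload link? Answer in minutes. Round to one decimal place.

19.9 minutes

Audio: 384 kbps = 0.384 Mbps.
music video: 13.684 Mbps × 360 s = 4926.2 Mb
lecture capture: 2.514 Mbps × 6660 s = 16743.2 Mb
short film: 29.474 Mbps × 1080 s = 31831.9 Mb
screen recording: 4.324 Mbps × 720 s = 3113.3 Mb
time-lapse clip: 17.884 Mbps × 180 s = 3219.1 Mb
Total: 59833.8 Mb = 7479.2 MB.
At 50 Mbps: 59833.8 / 50 = 1197 s ≈ 19.9 minutes.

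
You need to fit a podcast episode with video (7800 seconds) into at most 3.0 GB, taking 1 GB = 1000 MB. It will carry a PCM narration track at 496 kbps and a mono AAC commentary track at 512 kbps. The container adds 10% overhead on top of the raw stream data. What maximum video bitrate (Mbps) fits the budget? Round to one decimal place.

1.8 Mbps

Budget: 3.0 GB = 24000.0 Mb.
Stream payload after overhead: 24000.0 / 1.10 = 21818.2 Mb.
Total bitrate budget: 21818.2 Mb / 7800 s = 2.797 Mbps.
Audio total: 496 + 512 = 1008 kbps = 1.008 Mbps.
Video: 2.797 − 1.008 = 1.789 Mbps.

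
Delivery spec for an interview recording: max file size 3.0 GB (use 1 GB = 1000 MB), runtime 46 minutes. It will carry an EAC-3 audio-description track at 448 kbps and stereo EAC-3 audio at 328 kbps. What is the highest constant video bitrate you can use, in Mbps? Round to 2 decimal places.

Budget: 3.0 GB = 24000.0 Mb.
46 min = 2760 s
Total bitrate budget: 24000.0 Mb / 2760 s = 8.696 Mbps.
Audio total: 448 + 328 = 776 kbps = 0.776 Mbps.
Video: 8.696 − 0.776 = 7.920 Mbps.

7.92 Mbps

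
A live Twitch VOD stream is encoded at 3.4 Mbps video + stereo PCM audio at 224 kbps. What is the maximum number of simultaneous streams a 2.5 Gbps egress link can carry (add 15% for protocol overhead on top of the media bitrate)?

599

Audio: 224 kbps = 0.224 Mbps.
Per-viewer media rate: 3.624 Mbps.
On the wire with 15% overhead: 4.168 Mbps.
2.5 Gbps = 2,500 Mbps; 2,500 / 4.168 = 599.87 → 599 viewers.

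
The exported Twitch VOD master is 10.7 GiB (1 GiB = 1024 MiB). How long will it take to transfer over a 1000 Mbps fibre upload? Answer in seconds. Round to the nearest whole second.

File: 10.7 GiB = 91912.3 Mb.
At 1000 Mbps: 91912.3 / 1000 = 91.9 s ≈ 91.9 seconds.

92 seconds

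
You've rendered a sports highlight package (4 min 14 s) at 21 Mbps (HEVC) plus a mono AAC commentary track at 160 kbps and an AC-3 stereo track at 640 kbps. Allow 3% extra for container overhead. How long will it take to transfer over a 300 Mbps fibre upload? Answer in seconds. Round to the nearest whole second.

4 min 14 s = 254 s
Audio total: 160 + 640 = 800 kbps = 0.800 Mbps.
Total bitrate: 21.800 Mbps.
File: 21.800 Mbps × 254 s = 5537.2 Mb.
With 3% container overhead: ×1.03. → 5703.3 Mb.
At 300 Mbps: 5703.3 / 300 = 19.0 s ≈ 19 seconds.

19 seconds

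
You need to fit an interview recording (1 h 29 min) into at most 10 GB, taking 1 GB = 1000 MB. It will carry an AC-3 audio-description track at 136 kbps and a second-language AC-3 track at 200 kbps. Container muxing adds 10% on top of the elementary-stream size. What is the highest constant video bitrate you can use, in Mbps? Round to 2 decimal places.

Budget: 10 GB = 80000.0 Mb.
Stream payload after overhead: 80000.0 / 1.10 = 72727.3 Mb.
1 h 29 min = 89 min = 5340 s
Total bitrate budget: 72727.3 Mb / 5340 s = 13.619 Mbps.
Audio total: 136 + 200 = 336 kbps = 0.336 Mbps.
Video: 13.619 − 0.336 = 13.283 Mbps.

13.28 Mbps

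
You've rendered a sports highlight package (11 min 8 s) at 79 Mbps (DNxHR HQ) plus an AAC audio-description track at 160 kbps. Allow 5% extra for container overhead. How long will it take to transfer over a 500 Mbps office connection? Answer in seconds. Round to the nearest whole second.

111 seconds

11 min 8 s = 668 s
Audio: 160 kbps = 0.160 Mbps.
Total bitrate: 79.160 Mbps.
File: 79.160 Mbps × 668 s = 52878.9 Mb.
With 5% container overhead: ×1.05. → 55522.8 Mb.
At 500 Mbps: 55522.8 / 500 = 111.0 s ≈ 111 seconds.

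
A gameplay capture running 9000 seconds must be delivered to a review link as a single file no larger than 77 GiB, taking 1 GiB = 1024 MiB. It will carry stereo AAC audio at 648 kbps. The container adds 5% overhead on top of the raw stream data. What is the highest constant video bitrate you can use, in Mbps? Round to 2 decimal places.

Budget: 77 GiB = 661425.0 Mb.
Stream payload after overhead: 661425.0 / 1.05 = 629928.5 Mb.
Total bitrate budget: 629928.5 Mb / 9000 s = 69.992 Mbps.
Audio: 648 kbps = 0.648 Mbps.
Video: 69.992 − 0.648 = 69.344 Mbps.

69.34 Mbps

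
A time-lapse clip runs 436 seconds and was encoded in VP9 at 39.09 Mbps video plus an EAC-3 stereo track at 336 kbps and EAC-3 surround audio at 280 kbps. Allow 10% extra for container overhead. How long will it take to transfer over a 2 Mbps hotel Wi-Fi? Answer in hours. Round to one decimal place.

2.6 hours

Audio total: 336 + 280 = 616 kbps = 0.616 Mbps.
Total bitrate: 39.706 Mbps.
File: 39.706 Mbps × 436 s = 17311.8 Mb.
With 10% container overhead: ×1.10. → 19043.0 Mb.
At 2 Mbps: 19043.0 / 2 = 9521.5 s ≈ 2.64 hours.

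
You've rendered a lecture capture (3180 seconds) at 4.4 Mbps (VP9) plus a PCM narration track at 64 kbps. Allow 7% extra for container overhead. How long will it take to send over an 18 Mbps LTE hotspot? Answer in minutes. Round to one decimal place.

14.1 minutes

Audio: 64 kbps = 0.064 Mbps.
Total bitrate: 4.464 Mbps.
File: 4.464 Mbps × 3180 s = 14195.5 Mb.
With 7% container overhead: ×1.07. → 15189.2 Mb.
At 18 Mbps: 15189.2 / 18 = 843.8 s ≈ 14.1 minutes.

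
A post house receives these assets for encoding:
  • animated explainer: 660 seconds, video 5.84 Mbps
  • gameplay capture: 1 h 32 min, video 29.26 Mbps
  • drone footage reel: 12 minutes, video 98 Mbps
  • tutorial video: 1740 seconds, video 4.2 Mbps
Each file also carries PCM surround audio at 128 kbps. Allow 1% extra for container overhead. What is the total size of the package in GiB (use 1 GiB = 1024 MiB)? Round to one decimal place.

28.7 GiB

Audio: 128 kbps = 0.128 Mbps.
animated explainer: 5.968 Mbps × 660 s × 1.01 = 3978.3 Mb
gameplay capture: 29.388 Mbps × 5520 s × 1.01 = 163844.0 Mb
drone footage reel: 98.128 Mbps × 720 s × 1.01 = 71358.7 Mb
tutorial video: 4.328 Mbps × 1740 s × 1.01 = 7606.0 Mb
Total: 246787.0 Mb = 30848.4 MB.
= 28.73 GiB.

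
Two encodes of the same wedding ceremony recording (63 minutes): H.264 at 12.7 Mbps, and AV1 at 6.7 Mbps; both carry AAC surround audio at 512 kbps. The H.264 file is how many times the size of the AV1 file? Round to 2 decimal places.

63 min = 3780 s
Audio: 512 kbps = 0.512 Mbps.
H.264: 13.212 Mbps × 3780 s = 49941.4 Mb = 6.243 GB.
AV1: 7.212 Mbps × 3780 s = 27261.4 Mb = 3.408 GB.
Ratio: 6.243 / 3.408 = 1.832.

1.83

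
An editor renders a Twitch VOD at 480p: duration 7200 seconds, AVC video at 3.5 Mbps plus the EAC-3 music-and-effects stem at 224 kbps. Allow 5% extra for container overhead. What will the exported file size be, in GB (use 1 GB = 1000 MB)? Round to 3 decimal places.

3.519 GB

Audio: 224 kbps = 0.224 Mbps.
Total bitrate: 3.5 + 0.224 = 3.724 Mbps.
Stream data: 3.724 Mbps × 7200 s = 26812.8 Mb.
With 5% container overhead: ×1.05.
28,153 Mb ÷ 8 = 3,519 MB → 3.519 GB.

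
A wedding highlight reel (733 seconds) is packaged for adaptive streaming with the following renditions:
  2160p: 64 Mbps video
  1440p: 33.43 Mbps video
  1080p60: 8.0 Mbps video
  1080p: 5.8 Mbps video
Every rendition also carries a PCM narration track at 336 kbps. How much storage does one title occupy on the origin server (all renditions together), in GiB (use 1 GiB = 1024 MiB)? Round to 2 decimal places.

9.61 GiB

Audio: 336 kbps = 0.336 Mbps.
Sum of rendition bitrates: (64+0.336) + (33.43+0.336) + (8.0+0.336) + (5.8+0.336) = 112.574 Mbps.
× 733 s = 82,517 Mb = 10,315 MB = 9.606 GiB.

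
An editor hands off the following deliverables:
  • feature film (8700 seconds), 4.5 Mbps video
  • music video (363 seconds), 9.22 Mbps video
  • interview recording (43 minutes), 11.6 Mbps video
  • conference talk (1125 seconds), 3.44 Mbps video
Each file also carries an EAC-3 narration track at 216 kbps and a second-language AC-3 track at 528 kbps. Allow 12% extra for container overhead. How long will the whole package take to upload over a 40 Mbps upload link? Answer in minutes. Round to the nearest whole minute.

Audio total: 216 + 528 = 744 kbps = 0.744 Mbps.
feature film: 5.244 Mbps × 8700 s × 1.12 = 51097.5 Mb
music video: 9.964 Mbps × 363 s × 1.12 = 4051.0 Mb
interview recording: 12.344 Mbps × 2580 s × 1.12 = 35669.2 Mb
conference talk: 4.184 Mbps × 1125 s × 1.12 = 5271.8 Mb
Total: 96089.6 Mb = 12011.2 MB.
At 40 Mbps: 96089.6 / 40 = 2402 s ≈ 40 minutes.

40 minutes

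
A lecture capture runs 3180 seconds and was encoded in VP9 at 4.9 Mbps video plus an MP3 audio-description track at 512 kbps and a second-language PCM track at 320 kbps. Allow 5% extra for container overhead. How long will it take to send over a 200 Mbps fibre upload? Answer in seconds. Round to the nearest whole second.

96 seconds

Audio total: 512 + 320 = 832 kbps = 0.832 Mbps.
Total bitrate: 5.732 Mbps.
File: 5.732 Mbps × 3180 s = 18227.8 Mb.
With 5% container overhead: ×1.05. → 19139.1 Mb.
At 200 Mbps: 19139.1 / 200 = 95.7 s ≈ 95.7 seconds.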